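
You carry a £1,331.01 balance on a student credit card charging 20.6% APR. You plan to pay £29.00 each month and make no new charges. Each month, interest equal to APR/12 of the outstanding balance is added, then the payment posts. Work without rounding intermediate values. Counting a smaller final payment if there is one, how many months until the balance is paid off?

92 months

Monthly rate r = 20.6%/12 = 1.71667% = 0.0171667.
Recurrence: B ← B·(1+r) − £29.00.
Month 1: interest £22.85; balance after payment £1,324.86.
Month 2: interest £22.74; balance after payment £1,318.60.
Closed form: n = −ln(1 − rB₀/P)/ln(1+r) = −ln(0.2121)/ln(1.01717) ≈ 91.104, so the balance reaches zero during payment 92.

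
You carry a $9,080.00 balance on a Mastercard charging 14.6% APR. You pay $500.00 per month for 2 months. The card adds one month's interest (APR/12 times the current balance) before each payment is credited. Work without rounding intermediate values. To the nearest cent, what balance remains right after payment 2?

Monthly rate r = 14.6%/12 = 1.21667% = 0.0121667.
Each month: B ← B·(1+r) − $500.00.
Month 1: interest $110.47; balance after payment $8,690.47.
Month 2: interest $105.73; balance after payment $8,296.21.

$8,296.21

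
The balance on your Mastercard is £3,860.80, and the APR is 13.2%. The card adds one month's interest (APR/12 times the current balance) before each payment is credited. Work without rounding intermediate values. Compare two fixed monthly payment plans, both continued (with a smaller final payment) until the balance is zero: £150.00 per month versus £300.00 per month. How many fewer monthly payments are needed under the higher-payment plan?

17 fewer payments

Monthly rate r = 13.2%/12 = 1.1% = 0.011.
At £150.00/mo: n = ⌈−ln(1 − rB₀/P)/ln(1+r)⌉ = 31 payments (last £64.04); total interest = total paid − £3,860.80 = £703.24.
At £300.00/mo: 14 payments (last £285.88); total interest £325.08.
Payments saved = 31 − 14 = 17.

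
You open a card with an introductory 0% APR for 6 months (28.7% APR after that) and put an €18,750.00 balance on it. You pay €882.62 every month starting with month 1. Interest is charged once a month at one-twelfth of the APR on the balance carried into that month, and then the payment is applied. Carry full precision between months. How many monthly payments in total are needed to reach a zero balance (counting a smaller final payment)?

26 payments

Promo months 1–6 at r₀ = 0%/12 = 0; months 7+ at r₁ = 28.7%/12 = 0.0239167.
After month 6 (no interest yet): B = €18,750.00 − 6·€882.62 = €13,454.28.
Then at r₁ with €882.62/mo: n₂ = −ln(1 − r₁·B/P)/ln(1+r₁) ≈ 19.19 → 20 more payments.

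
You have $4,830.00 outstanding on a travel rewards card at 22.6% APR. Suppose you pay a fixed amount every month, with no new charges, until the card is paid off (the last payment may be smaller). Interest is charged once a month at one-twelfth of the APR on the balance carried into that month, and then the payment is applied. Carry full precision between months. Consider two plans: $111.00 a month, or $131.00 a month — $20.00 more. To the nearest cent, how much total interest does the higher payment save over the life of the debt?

Monthly rate r = 22.6%/12 = 1.88333% = 0.0188333.
At $111.00/mo: n = ⌈−ln(1 − rB₀/P)/ln(1+r)⌉ = 92 payments (last $84.40); total interest = total paid − $4,830.00 = $5,355.40.
At $131.00/mo: 64 payments (last $70.36); total interest $3,493.36.
Interest saved = $5,355.40 − $3,493.36 = $1,862.04.

$1,862.04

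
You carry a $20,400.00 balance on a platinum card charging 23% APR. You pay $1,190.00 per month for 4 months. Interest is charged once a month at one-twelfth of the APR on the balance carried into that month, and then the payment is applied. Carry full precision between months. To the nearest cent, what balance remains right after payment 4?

$17,110.94

Monthly rate r = 23%/12 = 1.91667% = 0.0191667.
Each month: B ← B·(1+r) − $1,190.00.
Month 1: interest $391.00; balance after payment $19,601.00.
Month 2: interest $375.69; balance after payment $18,786.69.
Month 3: interest $360.08; balance after payment $17,956.76.
Month 4: interest $344.17; balance after payment $17,110.94.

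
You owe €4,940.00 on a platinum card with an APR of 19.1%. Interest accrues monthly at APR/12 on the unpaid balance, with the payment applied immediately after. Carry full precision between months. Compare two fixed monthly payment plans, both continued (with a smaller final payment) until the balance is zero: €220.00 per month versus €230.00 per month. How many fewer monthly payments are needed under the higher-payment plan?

2 fewer payments

Monthly rate r = 19.1%/12 = 1.59167% = 0.0159167.
At €220.00/mo: n = ⌈−ln(1 − rB₀/P)/ln(1+r)⌉ = 29 payments (last €1.10); total interest = total paid − €4,940.00 = €1,221.10.
At €230.00/mo: 27 payments (last €113.58); total interest €1,153.58.
Payments saved = 29 − 27 = 2.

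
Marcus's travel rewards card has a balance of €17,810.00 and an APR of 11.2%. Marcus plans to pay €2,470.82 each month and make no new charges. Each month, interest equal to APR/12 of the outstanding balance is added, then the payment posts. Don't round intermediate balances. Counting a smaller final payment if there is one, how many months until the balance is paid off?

Monthly rate r = 11.2%/12 = 0.933333% = 0.00933333.
Recurrence: B ← B·(1+r) − €2,470.82.
Month 1: interest €166.23; balance after payment €15,505.41.
Month 2: interest €144.72; balance after payment €13,179.30.
Closed form: n = −ln(1 − rB₀/P)/ln(1+r) = −ln(0.93272)/ln(1.00933) ≈ 7.497, so the balance reaches zero during payment 8.

8 payments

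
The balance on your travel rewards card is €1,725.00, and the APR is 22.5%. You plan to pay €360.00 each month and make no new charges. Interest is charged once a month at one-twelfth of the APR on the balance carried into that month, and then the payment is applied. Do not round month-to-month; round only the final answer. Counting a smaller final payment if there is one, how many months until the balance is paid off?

6 payments

Monthly rate r = 22.5%/12 = 1.875% = 0.01875.
Recurrence: B ← B·(1+r) − €360.00.
Month 1: interest €32.34; balance after payment €1,397.34.
Month 2: interest €26.20; balance after payment €1,063.54.
Month 3: interest €19.94; balance after payment €723.49.
Month 4: interest €13.57; balance after payment €377.05.
Month 5: interest €7.07; balance after payment €24.12.
Month 6: interest €0.45; balance after payment €0.00.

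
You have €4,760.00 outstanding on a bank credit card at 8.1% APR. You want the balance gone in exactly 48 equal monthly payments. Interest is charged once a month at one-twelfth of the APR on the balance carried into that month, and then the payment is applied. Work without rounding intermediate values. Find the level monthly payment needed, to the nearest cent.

€116.43

Monthly rate r = 8.1%/12 = 0.675% = 0.00675.
Level-payment amortization: P = B₀·r / (1 − (1+r)^(−n)) = 4760.00·0.00675 / (1 − 1.00675^(−48)).
Denominator 1 − (1+r)^(−48) = 0.275961996.
P = 32.13 / 0.275961996 ≈ 116.43.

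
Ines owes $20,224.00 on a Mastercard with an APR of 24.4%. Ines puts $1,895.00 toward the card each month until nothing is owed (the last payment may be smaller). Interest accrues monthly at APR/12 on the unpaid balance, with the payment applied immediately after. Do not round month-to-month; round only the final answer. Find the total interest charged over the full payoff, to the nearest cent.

$2,807.90

Monthly rate r = 24.4%/12 = 2.03333% = 0.0203333.
Payoff takes n = ⌈−ln(1 − rB₀/P)/ln(1+r)⌉ = ⌈12.153⌉ = 13 payments; the last is $291.90.
Total paid = 12·$1,895.00 + $291.90 = $23,031.90.
Total interest = total paid − principal = $23,031.90 − $20,224.00 = $2,807.90.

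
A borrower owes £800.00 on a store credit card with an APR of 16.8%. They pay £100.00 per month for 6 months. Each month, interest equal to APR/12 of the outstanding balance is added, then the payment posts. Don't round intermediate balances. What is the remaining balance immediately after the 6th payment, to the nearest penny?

£248.20

Monthly rate r = 16.8%/12 = 1.4% = 0.014.
Each month: B ← B·(1+r) − £100.00.
Month 1: interest £11.20; balance after payment £711.20.
Month 2: interest £9.96; balance after payment £621.16.
Month 3: interest £8.70; balance after payment £529.85.
Month 4: interest £7.42; balance after payment £437.27.
Month 5: interest £6.12; balance after payment £343.39.
Month 6: interest £4.81; balance after payment £248.20.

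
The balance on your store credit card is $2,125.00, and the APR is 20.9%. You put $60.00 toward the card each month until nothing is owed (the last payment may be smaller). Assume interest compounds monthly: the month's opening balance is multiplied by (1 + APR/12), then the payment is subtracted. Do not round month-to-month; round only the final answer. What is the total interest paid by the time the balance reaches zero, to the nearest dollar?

Monthly rate r = 20.9%/12 = 1.74167% = 0.0174167.
Payoff takes n = ⌈−ln(1 − rB₀/P)/ln(1+r)⌉ = ⌈55.558⌉ = 56 payments; the last is $33.60.
Total paid = 55·$60.00 + $33.60 = $3,333.60.
Total interest = total paid − principal = $3,333.60 − $2,125.00 = $1,208.60.

$1,209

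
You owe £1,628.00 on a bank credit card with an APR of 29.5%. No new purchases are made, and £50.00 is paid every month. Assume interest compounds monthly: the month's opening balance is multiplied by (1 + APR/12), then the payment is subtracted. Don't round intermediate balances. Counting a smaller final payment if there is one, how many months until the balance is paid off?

Monthly rate r = 29.5%/12 = 2.45833% = 0.0245833.
Recurrence: B ← B·(1+r) − £50.00.
Month 1: interest £40.02; balance after payment £1,618.02.
Month 2: interest £39.78; balance after payment £1,607.80.
Closed form: n = −ln(1 − rB₀/P)/ln(1+r) = −ln(0.19957)/ln(1.02458) ≈ 66.359, so the balance reaches zero during payment 67.

67 payments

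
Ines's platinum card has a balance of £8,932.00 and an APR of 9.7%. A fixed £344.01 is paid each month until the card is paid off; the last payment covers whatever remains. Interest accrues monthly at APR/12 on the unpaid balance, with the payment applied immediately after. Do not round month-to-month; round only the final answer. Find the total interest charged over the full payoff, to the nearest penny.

Monthly rate r = 9.7%/12 = 0.808333% = 0.00808333.
Payoff takes n = ⌈−ln(1 − rB₀/P)/ln(1+r)⌉ = ⌈29.260⌉ = 30 payments; the last is £89.76.
Total paid = 29·£344.01 + £89.76 = £10,066.05.
Total interest = total paid − principal = £10,066.05 − £8,932.00 = £1,134.05.

£1,134.05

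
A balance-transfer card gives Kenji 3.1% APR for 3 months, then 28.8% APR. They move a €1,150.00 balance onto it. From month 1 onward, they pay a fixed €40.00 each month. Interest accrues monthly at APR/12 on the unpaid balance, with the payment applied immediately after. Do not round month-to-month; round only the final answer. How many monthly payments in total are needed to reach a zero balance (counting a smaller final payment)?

Promo months 1–3 at r₀ = 3.1%/12 = 0.00258333; months 4+ at r₁ = 28.8%/12 = 0.024.
After month 3: iterate B ← B·(1+r₀) − €40.00 for 3 months → €1,038.63.
Then at r₁ with €40.00/mo: n₂ = −ln(1 − r₁·B/P)/ln(1+r₁) ≈ 41.15 → 42 more payments.

45 payments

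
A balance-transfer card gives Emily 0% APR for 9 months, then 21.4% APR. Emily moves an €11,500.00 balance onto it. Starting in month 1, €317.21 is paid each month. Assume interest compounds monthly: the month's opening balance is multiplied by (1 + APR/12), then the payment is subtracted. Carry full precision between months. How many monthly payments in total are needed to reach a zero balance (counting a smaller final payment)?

47 months

Promo months 1–9 at r₀ = 0%/12 = 0; months 10+ at r₁ = 21.4%/12 = 0.0178333.
After month 9 (no interest yet): B = €11,500.00 − 9·€317.21 = €8,645.11.
Then at r₁ with €317.21/mo: n₂ = −ln(1 − r₁·B/P)/ln(1+r₁) ≈ 37.65 → 38 more payments.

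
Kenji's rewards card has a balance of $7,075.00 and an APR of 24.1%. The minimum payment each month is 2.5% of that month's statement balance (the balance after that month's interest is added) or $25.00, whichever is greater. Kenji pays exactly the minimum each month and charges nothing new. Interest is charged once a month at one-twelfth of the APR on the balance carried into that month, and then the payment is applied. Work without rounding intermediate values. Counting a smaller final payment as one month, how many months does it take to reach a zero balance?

Monthly rate r = 24.1%/12 = 2.00833% = 0.0200833.
While 2.5% of the post-interest balance exceeds $25.00, each month B ← (B·(1+r))·(1 − 0.025), i.e. B shrinks by the factor (1+r)·0.975 = 0.99458.
This holds for months 1–364. Entering month 365 the balance is $979.00; 2.5% of the post-interest balance is now below $25.00, so the flat $25.00 minimum applies from here.
From month 365 a fixed $25.00 at rate r clears $979.00 in 78 more payments. Total: 364 + 78 = 442 months.

442 months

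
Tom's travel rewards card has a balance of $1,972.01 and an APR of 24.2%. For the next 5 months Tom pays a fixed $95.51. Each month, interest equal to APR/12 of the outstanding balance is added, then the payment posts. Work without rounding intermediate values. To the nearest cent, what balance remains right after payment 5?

$1,681.83

Monthly rate r = 24.2%/12 = 2.01667% = 0.0201667.
Each month: B ← B·(1+r) − $95.51.
Month 1: interest $39.77; balance after payment $1,916.27.
Month 2: interest $38.64; balance after payment $1,859.40.
Month 3: interest $37.50; balance after payment $1,801.39.
Month 4: interest $36.33; balance after payment $1,742.21.
Month 5: interest $35.13; balance after payment $1,681.83.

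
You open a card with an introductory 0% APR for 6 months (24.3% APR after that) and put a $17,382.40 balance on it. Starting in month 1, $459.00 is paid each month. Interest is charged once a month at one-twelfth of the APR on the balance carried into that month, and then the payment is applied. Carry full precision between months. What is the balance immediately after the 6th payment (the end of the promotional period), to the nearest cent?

$14,628.40

Promo months 1–6 at r₀ = 0%/12 = 0; months 7+ at r₁ = 24.3%/12 = 0.02025.
After month 6 (no interest yet): B = $17,382.40 − 6·$459.00 = $14,628.40.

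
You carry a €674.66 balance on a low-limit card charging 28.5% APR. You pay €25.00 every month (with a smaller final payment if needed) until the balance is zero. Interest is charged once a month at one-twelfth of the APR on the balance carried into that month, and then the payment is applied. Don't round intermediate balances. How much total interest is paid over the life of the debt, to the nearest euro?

Monthly rate r = 28.5%/12 = 2.375% = 0.02375.
Payoff takes n = ⌈−ln(1 − rB₀/P)/ln(1+r)⌉ = ⌈43.636⌉ = 44 payments; the last is €15.96.
Total paid = 43·€25.00 + €15.96 = €1,090.96.
Total interest = total paid − principal = €1,090.96 − €674.66 = €416.30.

€416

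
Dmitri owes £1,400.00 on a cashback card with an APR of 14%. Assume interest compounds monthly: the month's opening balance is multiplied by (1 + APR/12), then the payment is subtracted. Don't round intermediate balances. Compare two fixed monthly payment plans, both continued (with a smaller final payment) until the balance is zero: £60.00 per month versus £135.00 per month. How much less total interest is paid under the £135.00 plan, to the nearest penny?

Monthly rate r = 14%/12 = 1.16667% = 0.0116667.
At £60.00/mo: n = ⌈−ln(1 − rB₀/P)/ln(1+r)⌉ = 28 payments (last £23.79); total interest = total paid − £1,400.00 = £243.79.
At £135.00/mo: 12 payments (last £15.98); total interest £100.98.
Interest saved = £243.79 − £100.98 = £142.81.

£142.81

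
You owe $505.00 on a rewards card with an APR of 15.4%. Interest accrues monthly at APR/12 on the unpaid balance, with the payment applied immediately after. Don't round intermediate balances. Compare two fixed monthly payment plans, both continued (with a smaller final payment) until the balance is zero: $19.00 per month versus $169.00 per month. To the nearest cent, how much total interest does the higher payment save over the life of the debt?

$103.32

Monthly rate r = 15.4%/12 = 1.28333% = 0.0128333.
At $19.00/mo: n = ⌈−ln(1 − rB₀/P)/ln(1+r)⌉ = 33 payments (last $13.62); total interest = total paid − $505.00 = $116.62.
At $169.00/mo: 4 payments (last $11.30); total interest $13.30.
Interest saved = $116.62 − $13.30 = $103.32.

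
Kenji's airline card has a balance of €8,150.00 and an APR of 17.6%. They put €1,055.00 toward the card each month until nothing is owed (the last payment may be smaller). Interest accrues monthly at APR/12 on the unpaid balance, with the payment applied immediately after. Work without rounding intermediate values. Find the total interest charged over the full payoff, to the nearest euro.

€565

Monthly rate r = 17.6%/12 = 1.46667% = 0.0146667.
Payoff takes n = ⌈−ln(1 − rB₀/P)/ln(1+r)⌉ = ⌈8.259⌉ = 9 payments; the last is €274.59.
Total paid = 8·€1,055.00 + €274.59 = €8,714.59.
Total interest = total paid − principal = €8,714.59 − €8,150.00 = €564.59.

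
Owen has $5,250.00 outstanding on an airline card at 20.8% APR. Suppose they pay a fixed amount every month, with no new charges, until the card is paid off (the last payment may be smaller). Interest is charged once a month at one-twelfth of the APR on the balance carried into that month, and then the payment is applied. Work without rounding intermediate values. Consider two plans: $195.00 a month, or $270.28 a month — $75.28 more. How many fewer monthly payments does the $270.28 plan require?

13 fewer payments

Monthly rate r = 20.8%/12 = 1.73333% = 0.0173333.
At $195.00/mo: n = ⌈−ln(1 − rB₀/P)/ln(1+r)⌉ = 37 payments (last $113.37); total interest = total paid − $5,250.00 = $1,883.37.
At $270.28/mo: 24 payments (last $240.22); total interest $1,206.66.
Payments saved = 37 − 24 = 13.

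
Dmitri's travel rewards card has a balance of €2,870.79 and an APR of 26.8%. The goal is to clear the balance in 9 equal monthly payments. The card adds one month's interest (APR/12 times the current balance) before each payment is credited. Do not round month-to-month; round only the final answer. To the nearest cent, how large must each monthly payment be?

€355.64

Monthly rate r = 26.8%/12 = 2.23333% = 0.0223333.
Level-payment amortization: P = B₀·r / (1 − (1+r)^(−n)) = 2870.79·0.0223333 / (1 − 1.02233^(−9)).
Denominator 1 − (1+r)^(−9) = 0.180276645.
P = 64.1143 / 0.180276645 ≈ 355.64.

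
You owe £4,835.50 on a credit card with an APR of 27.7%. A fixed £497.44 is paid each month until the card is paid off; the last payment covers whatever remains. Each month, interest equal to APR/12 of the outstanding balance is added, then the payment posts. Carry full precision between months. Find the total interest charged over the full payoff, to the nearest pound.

£704

Monthly rate r = 27.7%/12 = 2.30833% = 0.0230833.
Payoff takes n = ⌈−ln(1 − rB₀/P)/ln(1+r)⌉ = ⌈11.135⌉ = 12 payments; the last is £67.63.
Total paid = 11·£497.44 + £67.63 = £5,539.47.
Total interest = total paid − principal = £5,539.47 − £4,835.50 = £703.97.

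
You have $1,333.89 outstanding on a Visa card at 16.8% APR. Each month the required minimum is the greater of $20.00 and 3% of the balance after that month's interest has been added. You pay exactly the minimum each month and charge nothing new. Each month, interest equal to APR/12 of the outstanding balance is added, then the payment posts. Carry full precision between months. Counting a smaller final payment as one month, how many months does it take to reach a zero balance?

88 months

Monthly rate r = 16.8%/12 = 1.4% = 0.014.
While 3% of the post-interest balance exceeds $20.00, each month B ← (B·(1+r))·(1 − 0.03), i.e. B shrinks by the factor (1+r)·0.97 = 0.98358.
This holds for months 1–43. Entering month 44 the balance is $654.54; 3% of the post-interest balance is now below $20.00, so the flat $20.00 minimum applies from here.
From month 44 a fixed $20.00 at rate r clears $654.54 in 45 more payments. Total: 43 + 45 = 88 months.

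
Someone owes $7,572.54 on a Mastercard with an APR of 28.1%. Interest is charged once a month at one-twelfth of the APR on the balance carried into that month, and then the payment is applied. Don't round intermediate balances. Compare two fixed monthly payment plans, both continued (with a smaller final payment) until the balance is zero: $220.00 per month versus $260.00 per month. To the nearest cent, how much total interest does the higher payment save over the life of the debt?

Monthly rate r = 28.1%/12 = 2.34167% = 0.0234167.
At $220.00/mo: n = ⌈−ln(1 − rB₀/P)/ln(1+r)⌉ = 71 payments (last $187.69); total interest = total paid − $7,572.54 = $8,015.15.
At $260.00/mo: 50 payments (last $130.60); total interest $5,298.06.
Interest saved = $8,015.15 − $5,298.06 = $2,717.09.

$2,717.09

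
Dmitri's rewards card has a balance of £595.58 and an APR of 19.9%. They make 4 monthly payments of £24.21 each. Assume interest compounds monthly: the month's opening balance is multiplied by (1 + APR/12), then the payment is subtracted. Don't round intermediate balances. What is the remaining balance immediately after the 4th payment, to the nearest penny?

£536.80

Monthly rate r = 19.9%/12 = 1.65833% = 0.0165833.
Each month: B ← B·(1+r) − £24.21.
Month 1: interest £9.88; balance after payment £581.25.
Month 2: interest £9.64; balance after payment £566.68.
Month 3: interest £9.40; balance after payment £551.86.
Month 4: interest £9.15; balance after payment £536.80.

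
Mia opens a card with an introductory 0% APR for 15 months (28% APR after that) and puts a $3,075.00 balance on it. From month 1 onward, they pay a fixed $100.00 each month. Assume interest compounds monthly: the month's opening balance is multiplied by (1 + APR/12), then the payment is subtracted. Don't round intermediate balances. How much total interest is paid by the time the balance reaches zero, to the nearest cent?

Promo months 1–15 at r₀ = 0%/12 = 0; months 16+ at r₁ = 28%/12 = 0.0233333.
After month 15 (no interest yet): B = $3,075.00 − 15·$100.00 = $1,575.00.
Then at r₁ with $100.00/mo: n₂ = −ln(1 − r₁·B/P)/ln(1+r₁) ≈ 19.86 → 20 more payments.
Total paid = 34·$100.00 + $86.13 = $3,486.13; interest = $3,486.13 − $3,075.00 = $411.13.

$411.13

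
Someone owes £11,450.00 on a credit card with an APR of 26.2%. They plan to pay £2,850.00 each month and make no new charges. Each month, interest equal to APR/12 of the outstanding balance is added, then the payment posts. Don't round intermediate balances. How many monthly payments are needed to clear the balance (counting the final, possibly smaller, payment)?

Monthly rate r = 26.2%/12 = 2.18333% = 0.0218333.
Recurrence: B ← B·(1+r) − £2,850.00.
Month 1: interest £249.99; balance after payment £8,849.99.
Month 2: interest £193.22; balance after payment £6,193.22.
Month 3: interest £135.22; balance after payment £3,478.44.
Month 4: interest £75.95; balance after payment £704.38.
Month 5: interest £15.38; balance after payment £0.00.

5 payments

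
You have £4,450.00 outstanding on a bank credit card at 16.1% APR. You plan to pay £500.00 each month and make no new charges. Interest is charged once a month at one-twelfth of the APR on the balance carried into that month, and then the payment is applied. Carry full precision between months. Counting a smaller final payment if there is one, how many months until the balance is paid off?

Monthly rate r = 16.1%/12 = 1.34167% = 0.0134167.
Recurrence: B ← B·(1+r) − £500.00.
Month 1: interest £59.70; balance after payment £4,009.70.
Month 2: interest £53.80; balance after payment £3,563.50.
Closed form: n = −ln(1 − rB₀/P)/ln(1+r) = −ln(0.88059)/ln(1.01342) ≈ 9.541, so the balance reaches zero during payment 10.

10 payments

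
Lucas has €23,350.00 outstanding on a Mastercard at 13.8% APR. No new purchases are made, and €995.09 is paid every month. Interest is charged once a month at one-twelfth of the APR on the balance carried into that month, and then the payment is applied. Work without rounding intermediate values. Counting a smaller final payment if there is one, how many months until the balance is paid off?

Monthly rate r = 13.8%/12 = 1.15% = 0.0115.
Recurrence: B ← B·(1+r) − €995.09.
Month 1: interest €268.52; balance after payment €22,623.44.
Month 2: interest €260.17; balance after payment €21,888.51.
Closed form: n = −ln(1 − rB₀/P)/ln(1+r) = −ln(0.73015)/ln(1.0115) ≈ 27.505, so the balance reaches zero during payment 28.

28 payments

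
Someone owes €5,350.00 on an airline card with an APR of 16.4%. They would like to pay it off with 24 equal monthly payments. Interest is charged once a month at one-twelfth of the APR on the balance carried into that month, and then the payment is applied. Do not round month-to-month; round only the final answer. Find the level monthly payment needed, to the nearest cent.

€262.98

Monthly rate r = 16.4%/12 = 1.36667% = 0.0136667.
Level-payment amortization: P = B₀·r / (1 − (1+r)^(−n)) = 5350.00·0.0136667 / (1 − 1.01367^(−24)).
Denominator 1 − (1+r)^(−24) = 0.27803519.
P = 73.1167 / 0.27803519 ≈ 262.98.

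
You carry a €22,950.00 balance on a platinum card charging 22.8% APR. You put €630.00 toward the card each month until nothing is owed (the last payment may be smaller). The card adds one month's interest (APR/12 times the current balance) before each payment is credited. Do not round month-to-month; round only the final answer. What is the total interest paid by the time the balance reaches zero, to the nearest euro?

Monthly rate r = 22.8%/12 = 1.9% = 0.019.
Payoff takes n = ⌈−ln(1 − rB₀/P)/ln(1+r)⌉ = ⌈62.593⌉ = 63 payments; the last is €375.33.
Total paid = 62·€630.00 + €375.33 = €39,435.33.
Total interest = total paid − principal = €39,435.33 − €22,950.00 = €16,485.33.

€16,485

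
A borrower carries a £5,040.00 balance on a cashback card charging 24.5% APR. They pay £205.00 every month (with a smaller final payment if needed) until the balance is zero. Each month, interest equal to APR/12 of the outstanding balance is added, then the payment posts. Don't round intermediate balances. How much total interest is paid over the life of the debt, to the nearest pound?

£2,031

Monthly rate r = 24.5%/12 = 2.04167% = 0.0204167.
Payoff takes n = ⌈−ln(1 − rB₀/P)/ln(1+r)⌉ = ⌈34.489⌉ = 35 payments; the last is £100.75.
Total paid = 34·£205.00 + £100.75 = £7,070.75.
Total interest = total paid − principal = £7,070.75 − £5,040.00 = £2,030.75.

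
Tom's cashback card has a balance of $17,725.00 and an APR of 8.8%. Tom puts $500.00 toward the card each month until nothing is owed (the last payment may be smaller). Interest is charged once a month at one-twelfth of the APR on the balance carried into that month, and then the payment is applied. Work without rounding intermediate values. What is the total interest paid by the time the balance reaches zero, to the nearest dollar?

$2,877

Monthly rate r = 8.8%/12 = 0.733333% = 0.00733333.
Payoff takes n = ⌈−ln(1 − rB₀/P)/ln(1+r)⌉ = ⌈41.204⌉ = 42 payments; the last is $102.29.
Total paid = 41·$500.00 + $102.29 = $20,602.29.
Total interest = total paid − principal = $20,602.29 − $17,725.00 = $2,877.29.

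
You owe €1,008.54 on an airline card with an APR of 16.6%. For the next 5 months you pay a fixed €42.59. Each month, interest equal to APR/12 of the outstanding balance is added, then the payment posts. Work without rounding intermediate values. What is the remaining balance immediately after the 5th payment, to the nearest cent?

€861.33

Monthly rate r = 16.6%/12 = 1.38333% = 0.0138333.
Each month: B ← B·(1+r) − €42.59.
Month 1: interest €13.95; balance after payment €979.90.
Month 2: interest €13.56; balance after payment €950.87.
Month 3: interest €13.15; balance after payment €921.43.
Month 4: interest €12.75; balance after payment €891.59.
Month 5: interest €12.33; balance after payment €861.33.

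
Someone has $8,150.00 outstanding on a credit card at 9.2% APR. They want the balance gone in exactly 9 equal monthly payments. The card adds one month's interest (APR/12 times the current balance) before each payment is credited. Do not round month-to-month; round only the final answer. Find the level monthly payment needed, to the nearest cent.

$940.62

Monthly rate r = 9.2%/12 = 0.766667% = 0.00766667.
Level-payment amortization: P = B₀·r / (1 − (1+r)^(−n)) = 8150.00·0.00766667 / (1 − 1.00767^(−9)).
Denominator 1 − (1+r)^(−9) = 0.0664276772.
P = 62.4833 / 0.0664276772 ≈ 940.62.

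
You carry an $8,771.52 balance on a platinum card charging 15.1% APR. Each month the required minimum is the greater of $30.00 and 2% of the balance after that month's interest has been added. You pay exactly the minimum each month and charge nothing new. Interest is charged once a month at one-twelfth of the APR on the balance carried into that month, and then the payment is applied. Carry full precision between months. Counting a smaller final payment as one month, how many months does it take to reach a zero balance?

309 months

Monthly rate r = 15.1%/12 = 1.25833% = 0.0125833.
While 2% of the post-interest balance exceeds $30.00, each month B ← (B·(1+r))·(1 − 0.02), i.e. B shrinks by the factor (1+r)·0.98 = 0.99233.
This holds for months 1–232. Entering month 233 the balance is $1,470.50; 2% of the post-interest balance is now below $30.00, so the flat $30.00 minimum applies from here.
From month 233 a fixed $30.00 at rate r clears $1,470.50 in 77 more payments. Total: 232 + 77 = 309 months.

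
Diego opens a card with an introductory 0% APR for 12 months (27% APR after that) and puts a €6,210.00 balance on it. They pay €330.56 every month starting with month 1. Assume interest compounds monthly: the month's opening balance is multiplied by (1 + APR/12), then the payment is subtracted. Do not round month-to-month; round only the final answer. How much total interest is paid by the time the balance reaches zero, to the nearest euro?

€219

Promo months 1–12 at r₀ = 0%/12 = 0; months 13+ at r₁ = 27%/12 = 0.0225.
After month 12 (no interest yet): B = €6,210.00 − 12·€330.56 = €2,243.28.
Then at r₁ with €330.56/mo: n₂ = −ln(1 − r₁·B/P)/ln(1+r₁) ≈ 7.45 → 8 more payments.
Total paid = 19·€330.56 + €148.53 = €6,429.17; interest = €6,429.17 − €6,210.00 = €219.17.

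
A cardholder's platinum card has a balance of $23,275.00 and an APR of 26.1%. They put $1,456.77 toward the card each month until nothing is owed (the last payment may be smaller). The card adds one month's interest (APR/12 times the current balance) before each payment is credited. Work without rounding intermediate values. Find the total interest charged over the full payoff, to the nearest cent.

$5,633.04

Monthly rate r = 26.1%/12 = 2.175% = 0.02175.
Payoff takes n = ⌈−ln(1 − rB₀/P)/ln(1+r)⌉ = ⌈19.843⌉ = 20 payments; the last is $1,229.41.
Total paid = 19·$1,456.77 + $1,229.41 = $28,908.04.
Total interest = total paid − principal = $28,908.04 − $23,275.00 = $5,633.04.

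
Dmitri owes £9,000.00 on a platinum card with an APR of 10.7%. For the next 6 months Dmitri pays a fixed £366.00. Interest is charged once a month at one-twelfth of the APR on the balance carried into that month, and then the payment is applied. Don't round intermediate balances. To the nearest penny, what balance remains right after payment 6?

£7,246.82

Monthly rate r = 10.7%/12 = 0.891667% = 0.00891667.
Each month: B ← B·(1+r) − £366.00.
Month 1: interest £80.25; balance after payment £8,714.25.
Month 2: interest £77.70; balance after payment £8,425.95.
Month 3: interest £75.13; balance after payment £8,135.08.
Month 4: interest £72.54; balance after payment £7,841.62.
Month 5: interest £69.92; balance after payment £7,545.54.
Month 6: interest £67.28; balance after payment £7,246.82.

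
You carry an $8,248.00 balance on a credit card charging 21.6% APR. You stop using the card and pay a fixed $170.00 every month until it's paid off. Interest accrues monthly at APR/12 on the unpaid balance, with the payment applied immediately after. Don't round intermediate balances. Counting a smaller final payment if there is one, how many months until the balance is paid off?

Monthly rate r = 21.6%/12 = 1.8% = 0.018.
Recurrence: B ← B·(1+r) − $170.00.
Month 1: interest $148.46; balance after payment $8,226.46.
Month 2: interest $148.08; balance after payment $8,204.54.
Closed form: n = −ln(1 − rB₀/P)/ln(1+r) = −ln(0.12668)/ln(1.018) ≈ 115.812, so the balance reaches zero during payment 116.

116 payments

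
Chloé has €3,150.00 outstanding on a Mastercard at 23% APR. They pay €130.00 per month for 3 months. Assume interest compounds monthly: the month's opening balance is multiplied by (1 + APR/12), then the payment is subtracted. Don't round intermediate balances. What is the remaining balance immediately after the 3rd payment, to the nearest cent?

Monthly rate r = 23%/12 = 1.91667% = 0.0191667.
Each month: B ← B·(1+r) − €130.00.
Month 1: interest €60.37; balance after payment €3,080.38.
Month 2: interest €59.04; balance after payment €3,009.42.
Month 3: interest €57.68; balance after payment €2,937.10.

€2,937.10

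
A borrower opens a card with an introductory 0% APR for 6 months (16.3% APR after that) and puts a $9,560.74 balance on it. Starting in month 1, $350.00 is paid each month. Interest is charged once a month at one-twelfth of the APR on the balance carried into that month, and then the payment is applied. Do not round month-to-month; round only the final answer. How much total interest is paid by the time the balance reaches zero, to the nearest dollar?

Promo months 1–6 at r₀ = 0%/12 = 0; months 7+ at r₁ = 16.3%/12 = 0.0135833.
After month 6 (no interest yet): B = $9,560.74 − 6·$350.00 = $7,460.74.
Then at r₁ with $350.00/mo: n₂ = −ln(1 − r₁·B/P)/ln(1+r₁) ≈ 25.34 → 26 more payments.
Total paid = 31·$350.00 + $118.72 = $10,968.72; interest = $10,968.72 − $9,560.74 = $1,407.98.

$1,408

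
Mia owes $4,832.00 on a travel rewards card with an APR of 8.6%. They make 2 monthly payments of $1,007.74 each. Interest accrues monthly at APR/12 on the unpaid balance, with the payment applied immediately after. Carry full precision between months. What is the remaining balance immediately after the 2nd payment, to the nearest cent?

Monthly rate r = 8.6%/12 = 0.716667% = 0.00716667.
Each month: B ← B·(1+r) − $1,007.74.
Month 1: interest $34.63; balance after payment $3,858.89.
Month 2: interest $27.66; balance after payment $2,878.80.

$2,878.80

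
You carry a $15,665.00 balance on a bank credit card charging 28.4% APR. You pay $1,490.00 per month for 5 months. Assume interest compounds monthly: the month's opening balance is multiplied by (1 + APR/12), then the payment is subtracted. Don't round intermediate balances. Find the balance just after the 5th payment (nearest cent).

Monthly rate r = 28.4%/12 = 2.36667% = 0.0236667.
Each month: B ← B·(1+r) − $1,490.00.
Month 1: interest $370.74; balance after payment $14,545.74.
Month 2: interest $344.25; balance after payment $13,399.99.
Month 3: interest $317.13; balance after payment $12,227.12.
Month 4: interest $289.38; balance after payment $11,026.50.
Month 5: interest $260.96; balance after payment $9,797.46.

$9,797.46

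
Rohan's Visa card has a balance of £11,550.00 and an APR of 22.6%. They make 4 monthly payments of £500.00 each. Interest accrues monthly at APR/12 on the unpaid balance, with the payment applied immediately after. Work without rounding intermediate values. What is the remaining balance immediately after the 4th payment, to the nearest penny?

Monthly rate r = 22.6%/12 = 1.88333% = 0.0188333.
Each month: B ← B·(1+r) − £500.00.
Month 1: interest £217.53; balance after payment £11,267.52.
Month 2: interest £212.21; balance after payment £10,979.73.
Month 3: interest £206.78; balance after payment £10,686.51.
Month 4: interest £201.26; balance after payment £10,387.78.

£10,387.78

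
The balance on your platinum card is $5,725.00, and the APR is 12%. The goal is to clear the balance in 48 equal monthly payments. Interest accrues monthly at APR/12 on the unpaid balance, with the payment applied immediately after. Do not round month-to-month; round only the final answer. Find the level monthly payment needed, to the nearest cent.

Monthly rate r = 12%/12 = 1% = 0.01.
Level-payment amortization: P = B₀·r / (1 − (1+r)^(−n)) = 5725.00·0.01 / (1 − 1.01^(−48)).
Denominator 1 − (1+r)^(−48) = 0.379739595.
P = 57.25 / 0.379739595 ≈ 150.76.

$150.76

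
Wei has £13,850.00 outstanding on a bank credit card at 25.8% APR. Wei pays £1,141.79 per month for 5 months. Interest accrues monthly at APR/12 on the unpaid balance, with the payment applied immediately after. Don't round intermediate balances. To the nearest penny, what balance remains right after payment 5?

£9,444.52

Monthly rate r = 25.8%/12 = 2.15% = 0.0215.
Each month: B ← B·(1+r) − £1,141.79.
Month 1: interest £297.78; balance after payment £13,005.99.
Month 2: interest £279.63; balance after payment £12,143.82.
Month 3: interest £261.09; balance after payment £11,263.13.
Month 4: interest £242.16; balance after payment £10,363.49.
Month 5: interest £222.82; balance after payment £9,444.52.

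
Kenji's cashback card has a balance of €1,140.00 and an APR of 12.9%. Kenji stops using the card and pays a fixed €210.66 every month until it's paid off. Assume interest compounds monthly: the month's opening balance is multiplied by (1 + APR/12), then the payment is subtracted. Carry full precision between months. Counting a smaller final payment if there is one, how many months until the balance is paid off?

6 payments

Monthly rate r = 12.9%/12 = 1.075% = 0.01075.
Recurrence: B ← B·(1+r) − €210.66.
Month 1: interest €12.26; balance after payment €941.60.
Month 2: interest €10.12; balance after payment €741.06.
Month 3: interest €7.97; balance after payment €538.36.
Month 4: interest €5.79; balance after payment €333.49.
Month 5: interest €3.59; balance after payment €126.42.
Month 6: interest €1.36; balance after payment €0.00.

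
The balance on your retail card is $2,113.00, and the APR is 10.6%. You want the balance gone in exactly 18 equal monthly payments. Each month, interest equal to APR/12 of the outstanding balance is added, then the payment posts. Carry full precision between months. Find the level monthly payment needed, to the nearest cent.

$127.49

Monthly rate r = 10.6%/12 = 0.883333% = 0.00883333.
Level-payment amortization: P = B₀·r / (1 − (1+r)^(−n)) = 2113.00·0.00883333 / (1 − 1.00883^(−18)).
Denominator 1 − (1+r)^(−18) = 0.146407921.
P = 18.6648 / 0.146407921 ≈ 127.49.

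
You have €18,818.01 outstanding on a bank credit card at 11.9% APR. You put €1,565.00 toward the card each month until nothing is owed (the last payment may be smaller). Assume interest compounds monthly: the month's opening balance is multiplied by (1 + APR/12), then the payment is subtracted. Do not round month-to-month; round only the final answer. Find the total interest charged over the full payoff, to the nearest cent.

€1,320.03

Monthly rate r = 11.9%/12 = 0.991667% = 0.00991667.
Payoff takes n = ⌈−ln(1 − rB₀/P)/ln(1+r)⌉ = ⌈12.867⌉ = 13 payments; the last is €1,358.04.
Total paid = 12·€1,565.00 + €1,358.04 = €20,138.04.
Total interest = total paid − principal = €20,138.04 − €18,818.01 = €1,320.03.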